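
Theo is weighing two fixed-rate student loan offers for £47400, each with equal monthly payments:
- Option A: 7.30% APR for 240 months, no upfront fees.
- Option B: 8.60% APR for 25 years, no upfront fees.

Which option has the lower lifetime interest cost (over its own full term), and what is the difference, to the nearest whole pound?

Option A by £25,205

Option A: monthly rate = 7.3%/12 = 0.0060833; payment = 47,400 × 0.0060833 / (1 − (1+0.0060833)^−240) = £376.08.
Total interest on Option A = 240 × £376.08 − £47,400 = £42,859.20.
Option B: monthly rate = 8.6%/12 = 0.0071667; payment = 47,400 × 0.0071667 / (1 − (1+0.0071667)^−300) = £384.88.
Total interest on Option B = 300 × £384.88 − £47,400 = £68,064.00.
Option A is lower by £25,204.80.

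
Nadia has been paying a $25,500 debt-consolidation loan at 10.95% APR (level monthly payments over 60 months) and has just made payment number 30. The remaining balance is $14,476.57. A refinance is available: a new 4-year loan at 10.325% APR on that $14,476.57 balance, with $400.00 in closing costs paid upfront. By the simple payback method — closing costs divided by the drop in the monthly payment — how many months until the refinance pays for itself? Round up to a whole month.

Current payment = 25,500 × 10.95%/12 / (1 − (1+0.0091250)^−60) = $553.80.
Refinanced payment = 14,476.57 × 0.0086042 / (1 − (1+0.0086042)^−48) = $369.43.
Monthly savings = $553.80 − $369.43 = $184.37.
Break-even = $400.00 / $184.37 = 2.17 → 3 months.

3 months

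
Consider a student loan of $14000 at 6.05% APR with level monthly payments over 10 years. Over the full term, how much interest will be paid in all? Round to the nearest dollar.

$4,694

Monthly rate = 6.05%/12 = 0.0050417; payment = 14,000 × 0.0050417 / (1 − (1+0.0050417)^−120) = $155.78.
Total paid = 120 × $155.78 = $18,693.60; interest = $18,693.60 − $14,000 = $4,693.60.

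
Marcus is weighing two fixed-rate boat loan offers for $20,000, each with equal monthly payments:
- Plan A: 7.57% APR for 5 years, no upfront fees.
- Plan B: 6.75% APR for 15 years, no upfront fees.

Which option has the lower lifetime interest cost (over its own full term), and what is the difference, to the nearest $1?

Plan A by $7,771

Plan A: monthly rate = 7.57%/12 = 0.0063083; payment = 20,000 × 0.0063083 / (1 − (1+0.0063083)^−60) = $401.42.
Total interest on Plan A = 60 × $401.42 − $20,000 = $4,085.20.
Plan B: at 6.75% the monthly rate is 0.0056250, so the payment is 20,000 × 0.0056250 / (1 − 1.0056250^−180) = $176.98.
Total interest on Plan B = 180 × $176.98 − $20,000 = $11,856.40.
Plan A is lower by $7,771.20.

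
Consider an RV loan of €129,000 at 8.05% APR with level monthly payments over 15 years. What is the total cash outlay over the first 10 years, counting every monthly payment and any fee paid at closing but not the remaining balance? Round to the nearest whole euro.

€148,382

At 8.05% the monthly rate is 0.0067083, so the payment is 129,000 × 0.0067083 / (1 − 1.0067083^−180) = €1,236.52.
Total outlay = 120 × €1,236.52 = €148,382.40.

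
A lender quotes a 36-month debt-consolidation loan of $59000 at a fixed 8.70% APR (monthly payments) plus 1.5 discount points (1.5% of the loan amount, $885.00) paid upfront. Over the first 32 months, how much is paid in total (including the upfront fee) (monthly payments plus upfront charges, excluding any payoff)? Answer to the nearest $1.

Monthly rate = 8.7%/12 = 0.0072500; payment = 59,000 × 0.0072500 / (1 − (1+0.0072500)^−36) = $1,867.96.
Total outlay = 32 × $1,867.96 + $885.00 = $60,659.72.

$60,660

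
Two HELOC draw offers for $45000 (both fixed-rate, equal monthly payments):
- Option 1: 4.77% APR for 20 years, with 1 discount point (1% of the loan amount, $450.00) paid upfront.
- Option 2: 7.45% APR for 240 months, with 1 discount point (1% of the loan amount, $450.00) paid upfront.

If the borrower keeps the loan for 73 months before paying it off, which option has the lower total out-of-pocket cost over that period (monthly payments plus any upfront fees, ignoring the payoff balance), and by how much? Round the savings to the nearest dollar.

Option 1 by $5,099

Option 1: monthly rate = 4.77%/12 = 0.0039750; payment = 45,000 × 0.0039750 / (1 − (1+0.0039750)^−240) = $291.29.
Option 2: monthly rate = 7.45%/12 = 0.0062083; payment = 45,000 × 0.0062083 / (1 − (1+0.0062083)^−240) = $361.14.
Over 73 months: Option 1 costs 73 × $291.29 + $450.00 = $21,714.17; Option 2 costs 73 × $361.14 + $450.00 = $26,813.22.
Option 1 is cheaper by $26,813.22 − $21,714.17 = $5,099.05.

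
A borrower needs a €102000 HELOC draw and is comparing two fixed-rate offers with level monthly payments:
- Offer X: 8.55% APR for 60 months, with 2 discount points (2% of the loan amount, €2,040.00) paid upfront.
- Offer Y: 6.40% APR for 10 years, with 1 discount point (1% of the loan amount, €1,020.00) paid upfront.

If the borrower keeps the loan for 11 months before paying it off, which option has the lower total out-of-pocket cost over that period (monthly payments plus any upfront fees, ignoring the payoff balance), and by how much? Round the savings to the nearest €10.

Offer X: at 8.55% the monthly rate is 0.0071250, so the payment is 102,000 × 0.0071250 / (1 − 1.0071250^−60) = €2,095.15.
Offer Y: monthly rate = 6.4%/12 = 0.0053333; payment = 102,000 × 0.0053333 / (1 − (1+0.0053333)^−120) = €1,153.01.
Over 11 months: Offer X costs 11 × €2,095.15 + €2,040.00 = €25,086.65; Offer Y costs 11 × €1,153.01 + €1,020.00 = €13,703.11.
Offer Y is cheaper by €25,086.65 − €13,703.11 = €11,383.54.

Offer Y by €11,380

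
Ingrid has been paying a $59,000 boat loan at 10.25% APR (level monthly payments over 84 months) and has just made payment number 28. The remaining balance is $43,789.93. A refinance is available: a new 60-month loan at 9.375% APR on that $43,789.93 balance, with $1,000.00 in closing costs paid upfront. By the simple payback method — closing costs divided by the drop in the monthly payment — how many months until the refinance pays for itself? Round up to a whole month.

15 months

Current payment = 59,000 × 10.25%/12 / (1 − (1+0.0085417)^−84) = $987.11.
Refinanced payment = 43,789.93 × 0.0078125 / (1 − (1+0.0078125)^−60) = $917.00.
Monthly savings = $987.11 − $917.00 = $70.11.
Break-even = $1,000.00 / $70.11 = 14.26 → 15 months.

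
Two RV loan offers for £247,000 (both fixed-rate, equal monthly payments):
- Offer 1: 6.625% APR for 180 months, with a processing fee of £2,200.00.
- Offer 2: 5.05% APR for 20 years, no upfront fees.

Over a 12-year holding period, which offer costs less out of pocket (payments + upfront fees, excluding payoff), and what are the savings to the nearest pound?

Offer 1: monthly rate = 6.625%/12 = 0.0055208; payment = 247,000 × 0.0055208 / (1 − (1+0.0055208)^−180) = £2,168.64.
Offer 2: at 5.05% the monthly rate is 0.0042083, so the payment is 247,000 × 0.0042083 / (1 − 1.0042083^−240) = £1,636.92.
Over 144 months: Offer 1 costs 144 × £2,168.64 + £2,200.00 = £314,484.16; Offer 2 costs 144 × £1,636.92 = £235,716.48.
Offer 2 is cheaper by £314,484.16 − £235,716.48 = £78,767.68.

Offer 2 by £78,768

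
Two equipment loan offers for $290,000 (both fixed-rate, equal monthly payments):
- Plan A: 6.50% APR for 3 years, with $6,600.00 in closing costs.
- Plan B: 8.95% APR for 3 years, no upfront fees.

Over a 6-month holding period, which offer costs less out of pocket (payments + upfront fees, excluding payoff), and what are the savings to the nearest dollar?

Plan B by $4,638

Plan A: monthly rate = 6.5%/12 = 0.0054167; payment = 290,000 × 0.0054167 / (1 − (1+0.0054167)^−36) = $8,888.21.
Plan B: monthly rate = 8.95%/12 = 0.0074583; payment = 290,000 × 0.0074583 / (1 − (1+0.0074583)^−36) = $9,215.18.
Over 6 months: Plan A costs 6 × $8,888.21 + $6,600.00 = $59,929.26; Plan B costs 6 × $9,215.18 = $55,291.08.
Plan B is cheaper by $59,929.26 − $55,291.08 = $4,638.18.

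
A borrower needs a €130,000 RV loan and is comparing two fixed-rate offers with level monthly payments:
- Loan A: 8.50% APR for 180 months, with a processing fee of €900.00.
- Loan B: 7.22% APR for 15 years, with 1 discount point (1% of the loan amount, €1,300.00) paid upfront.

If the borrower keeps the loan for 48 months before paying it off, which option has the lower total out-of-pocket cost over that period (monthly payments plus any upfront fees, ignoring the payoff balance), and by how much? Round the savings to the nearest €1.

Loan B by €4,191

Loan A: at 8.50% the monthly rate is 0.0070833, so the payment is 130,000 × 0.0070833 / (1 − 1.0070833^−180) = €1,280.16.
Loan B: monthly rate = 7.22%/12 = 0.0060167; payment = 130,000 × 0.0060167 / (1 − (1+0.0060167)^−180) = €1,184.52.
Over 48 months: Loan A costs 48 × €1,280.16 + €900.00 = €62,347.68; Loan B costs 48 × €1,184.52 + €1,300.00 = €58,156.96.
Loan B is cheaper by €62,347.68 − €58,156.96 = €4,190.72.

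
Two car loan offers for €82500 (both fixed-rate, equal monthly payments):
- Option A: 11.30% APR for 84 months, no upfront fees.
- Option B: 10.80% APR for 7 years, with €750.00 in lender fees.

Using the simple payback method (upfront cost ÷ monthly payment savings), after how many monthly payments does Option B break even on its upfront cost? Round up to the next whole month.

Option A: at 11.30% the monthly rate is 0.0094167, so the payment is 82,500 × 0.0094167 / (1 − 1.0094167^−84) = €1,425.65.
Option B: at 10.80% the monthly rate is 0.0090000, so the payment is 82,500 × 0.0090000 / (1 − 1.0090000^−84) = €1,403.94.
Monthly savings = €1,425.65 − €1,403.94 = €21.71.
Break-even = €750.00 / €21.71 = 34.55 → 35 months.

35 months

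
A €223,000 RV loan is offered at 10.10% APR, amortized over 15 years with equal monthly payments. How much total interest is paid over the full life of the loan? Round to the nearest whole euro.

€210,805

Monthly rate = 10.1%/12 = 0.0084167; payment = 223,000 × 0.0084167 / (1 − (1+0.0084167)^−180) = €2,410.03.
Total paid = 180 × €2,410.03 = €433,805.40; interest = €433,805.40 − €223,000 = €210,805.40.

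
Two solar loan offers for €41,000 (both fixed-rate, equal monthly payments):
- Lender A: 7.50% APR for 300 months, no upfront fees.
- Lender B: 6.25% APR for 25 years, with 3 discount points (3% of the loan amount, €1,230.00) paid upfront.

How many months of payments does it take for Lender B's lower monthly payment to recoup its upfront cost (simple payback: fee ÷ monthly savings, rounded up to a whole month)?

38 months

Lender A: at 7.50% the monthly rate is 0.0062500, so the payment is 41,000 × 0.0062500 / (1 − 1.0062500^−300) = €302.99.
Lender B: at 6.25% the monthly rate is 0.0052083, so the payment is 41,000 × 0.0052083 / (1 − 1.0052083^−300) = €270.46.
Monthly savings = €302.99 − €270.46 = €32.53.
Break-even = €1,230.00 / €32.53 = 37.81 → 38 months.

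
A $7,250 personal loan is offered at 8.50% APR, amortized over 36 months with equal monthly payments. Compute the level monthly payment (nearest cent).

Monthly rate = 8.5%/12 = 0.0070833; payment = 7,250 × 0.0070833 / (1 − (1+0.0070833)^−36) = $228.86.

$228.86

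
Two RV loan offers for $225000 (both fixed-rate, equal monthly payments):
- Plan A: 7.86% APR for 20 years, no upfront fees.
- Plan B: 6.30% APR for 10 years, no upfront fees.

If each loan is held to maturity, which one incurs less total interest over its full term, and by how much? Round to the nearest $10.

Plan B by $143,140

Plan A: at 7.86% the monthly rate is 0.0065500, so the payment is 225,000 × 0.0065500 / (1 − 1.0065500^−240) = $1,862.43.
Total interest on Plan A = 240 × $1,862.43 − $225,000 = $221,983.20.
Plan B: monthly rate = 6.3%/12 = 0.0052500; payment = 225,000 × 0.0052500 / (1 − (1+0.0052500)^−120) = $2,531.99.
Total interest on Plan B = 120 × $2,531.99 − $225,000 = $78,838.80.
Plan B is lower by $143,144.40.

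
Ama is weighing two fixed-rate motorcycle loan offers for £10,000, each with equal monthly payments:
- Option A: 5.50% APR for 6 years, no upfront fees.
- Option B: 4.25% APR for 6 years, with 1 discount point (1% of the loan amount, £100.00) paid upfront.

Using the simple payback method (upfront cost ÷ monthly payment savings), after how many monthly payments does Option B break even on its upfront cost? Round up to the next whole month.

Option A: at 5.50% the monthly rate is 0.0045833, so the payment is 10,000 × 0.0045833 / (1 − 1.0045833^−72) = £163.38.
Option B: monthly rate = 4.25%/12 = 0.0035417; payment = 10,000 × 0.0035417 / (1 − (1+0.0035417)^−72) = £157.59.
Monthly savings = £163.38 − £157.59 = £5.79.
Break-even = £100.00 / £5.79 = 17.27 → 18 months.

18 months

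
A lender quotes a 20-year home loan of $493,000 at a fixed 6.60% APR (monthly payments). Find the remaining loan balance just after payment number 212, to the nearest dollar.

$95,897

With monthly rate i = 6.6%/12 = 0.0055000, the balance after k of n payments is P · [(1+i)^n − (1+i)^k] / [(1+i)^n − 1].
(1+0.0055000)^240 = 3.72990683 and (1+0.0055000)^212 = 3.19889427, so the balance is 493,000 × (3.72990683 − 3.19889427) / (3.72990683 − 1) = $95,896.75.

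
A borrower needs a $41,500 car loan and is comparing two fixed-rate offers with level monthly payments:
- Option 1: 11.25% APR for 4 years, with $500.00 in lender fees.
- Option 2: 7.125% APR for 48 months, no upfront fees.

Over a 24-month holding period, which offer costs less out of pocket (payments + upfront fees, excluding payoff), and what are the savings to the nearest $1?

Option 1: monthly rate = 11.25%/12 = 0.0093750; payment = 41,500 × 0.0093750 / (1 − (1+0.0093750)^−48) = $1,077.63.
Option 2: at 7.125% the monthly rate is 0.0059375, so the payment is 41,500 × 0.0059375 / (1 − 1.0059375^−48) = $996.18.
Over 24 months: Option 1 costs 24 × $1,077.63 + $500.00 = $26,363.12; Option 2 costs 24 × $996.18 = $23,908.32.
Option 2 is cheaper by $26,363.12 − $23,908.32 = $2,454.80.

Option 2 by $2,455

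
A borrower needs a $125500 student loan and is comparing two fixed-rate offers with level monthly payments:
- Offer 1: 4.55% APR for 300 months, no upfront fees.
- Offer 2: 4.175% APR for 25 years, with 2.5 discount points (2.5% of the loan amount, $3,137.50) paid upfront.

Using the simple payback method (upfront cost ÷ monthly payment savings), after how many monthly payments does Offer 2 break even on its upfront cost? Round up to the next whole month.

Offer 1: monthly rate = 4.55%/12 = 0.0037917; payment = 125,500 × 0.0037917 / (1 − (1+0.0037917)^−300) = $701.14.
Offer 2: monthly rate = 4.175%/12 = 0.0034792; payment = 125,500 × 0.0034792 / (1 − (1+0.0034792)^−300) = $674.62.
Monthly savings = $701.14 − $674.62 = $26.52.
Break-even = $3,137.50 / $26.52 = 118.31 → 119 months.

119 months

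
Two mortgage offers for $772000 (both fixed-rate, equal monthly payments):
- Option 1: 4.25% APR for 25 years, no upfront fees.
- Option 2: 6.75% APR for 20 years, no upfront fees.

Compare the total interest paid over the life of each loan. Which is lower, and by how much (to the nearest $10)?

Option 1: monthly rate = 4.25%/12 = 0.0035417; payment = 772,000 × 0.0035417 / (1 − (1+0.0035417)^−300) = $4,182.22.
Total interest on Option 1 = 300 × $4,182.22 − $772,000 = $482,666.00.
Option 2: at 6.75% the monthly rate is 0.0056250, so the payment is 772,000 × 0.0056250 / (1 − 1.0056250^−240) = $5,870.01.
Total interest on Option 2 = 240 × $5,870.01 − $772,000 = $636,802.40.
Option 1 is lower by $154,136.40.

Option 1 by $154,140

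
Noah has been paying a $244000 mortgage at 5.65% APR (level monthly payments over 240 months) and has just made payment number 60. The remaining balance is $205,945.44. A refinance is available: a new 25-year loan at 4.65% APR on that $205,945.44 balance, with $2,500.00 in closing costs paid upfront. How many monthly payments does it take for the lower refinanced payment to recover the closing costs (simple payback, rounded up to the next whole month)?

5 months

Current payment = 244,000 × 5.65%/12 / (1 − (1+0.0047083)^−240) = $1,699.18.
Refinanced payment = 205,945.44 × 0.0038750 / (1 − (1+0.0038750)^−300) = $1,162.32.
Monthly savings = $1,699.18 − $1,162.32 = $536.86.
Break-even = $2,500.00 / $536.86 = 4.66 → 5 months.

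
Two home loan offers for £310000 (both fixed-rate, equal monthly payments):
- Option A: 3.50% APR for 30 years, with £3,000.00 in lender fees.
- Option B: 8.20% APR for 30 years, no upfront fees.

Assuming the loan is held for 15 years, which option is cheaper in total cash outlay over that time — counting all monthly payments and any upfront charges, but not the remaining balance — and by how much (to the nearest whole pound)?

Option A: monthly rate = 3.5%/12 = 0.0029167; payment = 310,000 × 0.0029167 / (1 − (1+0.0029167)^−360) = £1,392.04.
Option B: at 8.20% the monthly rate is 0.0068333, so the payment is 310,000 × 0.0068333 / (1 − 1.0068333^−360) = £2,318.04.
Over 180 months: Option A costs 180 × £1,392.04 + £3,000.00 = £253,567.20; Option B costs 180 × £2,318.04 = £417,247.20.
Option A is cheaper by £417,247.20 − £253,567.20 = £163,680.00.

Option A by £163,680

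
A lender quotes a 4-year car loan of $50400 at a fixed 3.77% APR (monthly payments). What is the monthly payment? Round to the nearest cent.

$1,132.80

At 3.77% the monthly rate is 0.0031417, so the payment is 50,400 × 0.0031417 / (1 − 1.0031417^−48) = $1,132.80.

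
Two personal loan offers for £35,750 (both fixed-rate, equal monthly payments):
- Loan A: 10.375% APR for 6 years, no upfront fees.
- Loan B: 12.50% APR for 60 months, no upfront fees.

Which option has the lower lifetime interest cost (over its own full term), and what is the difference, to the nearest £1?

Loan A by £84

Loan A: at 10.375% the monthly rate is 0.0086458, so the payment is 35,750 × 0.0086458 / (1 − 1.0086458^−72) = £669.08.
Total interest on Loan A = 72 × £669.08 − £35,750 = £12,423.76.
Loan B: monthly rate = 12.5%/12 = 0.0104167; payment = 35,750 × 0.0104167 / (1 − (1+0.0104167)^−60) = £804.30.
Total interest on Loan B = 60 × £804.30 − £35,750 = £12,508.00.
Loan A is lower by £84.24.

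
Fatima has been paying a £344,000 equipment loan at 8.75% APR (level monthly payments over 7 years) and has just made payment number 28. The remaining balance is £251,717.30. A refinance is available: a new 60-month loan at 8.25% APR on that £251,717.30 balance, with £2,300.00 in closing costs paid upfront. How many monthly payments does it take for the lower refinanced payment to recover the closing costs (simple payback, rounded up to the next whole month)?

Current payment = 344,000 × 8.75%/12 / (1 − (1+0.0072917)^−84) = £5,491.10.
Refinanced payment = 251,717.30 × 0.0068750 / (1 − (1+0.0068750)^−60) = £5,134.09.
Monthly savings = £5,491.10 − £5,134.09 = £357.01.
Break-even = £2,300.00 / £357.01 = 6.44 → 7 months.

7 months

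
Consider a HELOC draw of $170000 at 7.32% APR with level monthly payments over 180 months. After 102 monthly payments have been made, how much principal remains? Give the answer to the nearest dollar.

With monthly rate i = 7.32%/12 = 0.0061000, the balance after k of n payments is P · [(1+i)^n − (1+i)^k] / [(1+i)^n − 1].
(1+0.0061000)^180 = 2.98818045 and (1+0.0061000)^102 = 1.85950435, so the balance is 170,000 × (2.98818045 − 1.85950435) / (2.98818045 − 1) = $96,507.81.

$96,508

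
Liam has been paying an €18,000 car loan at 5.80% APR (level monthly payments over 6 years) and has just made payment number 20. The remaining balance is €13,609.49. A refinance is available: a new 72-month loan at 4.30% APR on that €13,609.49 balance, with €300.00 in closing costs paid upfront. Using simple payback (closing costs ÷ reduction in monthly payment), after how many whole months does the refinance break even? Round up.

Current payment = 18,000 × 5.8%/12 / (1 − (1+0.0048333)^−72) = €296.62.
Refinanced payment = 13,609.49 × 0.0035833 / (1 − (1+0.0035833)^−72) = €214.79.
Monthly savings = €296.62 − €214.79 = €81.83.
Break-even = €300.00 / €81.83 = 3.67 → 4 months.

4 months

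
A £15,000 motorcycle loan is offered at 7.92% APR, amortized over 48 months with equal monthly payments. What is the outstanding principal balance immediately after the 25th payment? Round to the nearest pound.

With monthly rate i = 7.92%/12 = 0.0066000, the balance after k of n payments is P · [(1+i)^n − (1+i)^k] / [(1+i)^n − 1].
(1+0.0066000)^48 = 1.37129992 and (1+0.0066000)^25 = 1.17875392, so the balance is 15,000 × (1.37129992 − 1.17875392) / (1.37129992 − 1) = £7,778.59.

£7,779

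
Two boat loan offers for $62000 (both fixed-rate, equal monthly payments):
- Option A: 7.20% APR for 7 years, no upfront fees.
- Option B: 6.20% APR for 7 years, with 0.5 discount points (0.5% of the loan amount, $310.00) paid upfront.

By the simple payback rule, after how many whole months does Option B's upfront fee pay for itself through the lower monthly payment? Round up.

11 months

Option A: at 7.20% the monthly rate is 0.0060000, so the payment is 62,000 × 0.0060000 / (1 − 1.0060000^−84) = $941.82.
Option B: at 6.20% the monthly rate is 0.0051667, so the payment is 62,000 × 0.0051667 / (1 − 1.0051667^−84) = $911.69.
Monthly savings = $941.82 − $911.69 = $30.13.
Break-even = $310.00 / $30.13 = 10.29 → 11 months.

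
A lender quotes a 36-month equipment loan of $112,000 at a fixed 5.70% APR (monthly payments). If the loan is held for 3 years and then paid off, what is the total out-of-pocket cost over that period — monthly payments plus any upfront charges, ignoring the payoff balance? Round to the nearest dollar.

At 5.70% the monthly rate is 0.0047500, so the payment is 112,000 × 0.0047500 / (1 − 1.0047500^−36) = $3,392.05.
Total outlay = 36 × $3,392.05 = $122,113.80.

$122,114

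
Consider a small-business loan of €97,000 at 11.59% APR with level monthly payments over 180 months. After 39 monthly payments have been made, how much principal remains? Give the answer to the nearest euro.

With monthly rate i = 11.59%/12 = 0.0096583, the balance after k of n payments is P · [(1+i)^n − (1+i)^k] / [(1+i)^n − 1].
(1+0.0096583)^180 = 5.64154612 and (1+0.0096583)^39 = 1.45479879, so the balance is 97,000 × (5.64154612 − 1.45479879) / (5.64154612 − 1) = €87,495.52.

€87,496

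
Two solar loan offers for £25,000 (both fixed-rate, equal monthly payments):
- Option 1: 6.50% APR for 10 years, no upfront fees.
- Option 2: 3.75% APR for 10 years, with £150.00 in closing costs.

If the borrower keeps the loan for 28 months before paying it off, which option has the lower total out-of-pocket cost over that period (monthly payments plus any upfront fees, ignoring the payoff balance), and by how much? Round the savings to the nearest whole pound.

Option 2 by £794

Option 1: at 6.50% the monthly rate is 0.0054167, so the payment is 25,000 × 0.0054167 / (1 − 1.0054167^−120) = £283.87.
Option 2: monthly rate = 3.75%/12 = 0.0031250; payment = 25,000 × 0.0031250 / (1 − (1+0.0031250)^−120) = £250.15.
Over 28 months: Option 1 costs 28 × £283.87 = £7,948.36; Option 2 costs 28 × £250.15 + £150.00 = £7,154.20.
Option 2 is cheaper by £7,948.36 − £7,154.20 = £794.16.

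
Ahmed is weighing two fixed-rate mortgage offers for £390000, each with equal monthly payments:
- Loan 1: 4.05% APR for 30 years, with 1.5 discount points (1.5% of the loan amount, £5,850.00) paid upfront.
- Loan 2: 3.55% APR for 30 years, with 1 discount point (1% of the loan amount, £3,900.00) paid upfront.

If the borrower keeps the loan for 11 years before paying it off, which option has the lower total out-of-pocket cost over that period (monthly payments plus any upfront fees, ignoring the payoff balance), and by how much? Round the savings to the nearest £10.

Loan 1: monthly rate = 4.05%/12 = 0.0033750; payment = 390,000 × 0.0033750 / (1 − (1+0.0033750)^−360) = £1,873.18.
Loan 2: monthly rate = 3.55%/12 = 0.0029583; payment = 390,000 × 0.0029583 / (1 − (1+0.0029583)^−360) = £1,762.18.
Over 132 months: Loan 1 costs 132 × £1,873.18 + £5,850.00 = £253,109.76; Loan 2 costs 132 × £1,762.18 + £3,900.00 = £236,507.76.
Loan 2 is cheaper by £253,109.76 − £236,507.76 = £16,602.00.

Loan 2 by £16,600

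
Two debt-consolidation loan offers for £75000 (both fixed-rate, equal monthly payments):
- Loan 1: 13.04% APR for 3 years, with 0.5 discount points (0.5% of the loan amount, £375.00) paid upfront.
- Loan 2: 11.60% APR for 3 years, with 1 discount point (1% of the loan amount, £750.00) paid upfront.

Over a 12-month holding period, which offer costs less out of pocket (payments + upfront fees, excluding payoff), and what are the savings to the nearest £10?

Loan 2 by £250

Loan 1: monthly rate = 13.04%/12 = 0.0108667; payment = 75,000 × 0.0108667 / (1 − (1+0.0108667)^−36) = £2,528.49.
Loan 2: at 11.60% the monthly rate is 0.0096667, so the payment is 75,000 × 0.0096667 / (1 − 1.0096667^−36) = £2,476.77.
Over 12 months: Loan 1 costs 12 × £2,528.49 + £375.00 = £30,716.88; Loan 2 costs 12 × £2,476.77 + £750.00 = £30,471.24.
Loan 2 is cheaper by £30,716.88 − £30,471.24 = £245.64.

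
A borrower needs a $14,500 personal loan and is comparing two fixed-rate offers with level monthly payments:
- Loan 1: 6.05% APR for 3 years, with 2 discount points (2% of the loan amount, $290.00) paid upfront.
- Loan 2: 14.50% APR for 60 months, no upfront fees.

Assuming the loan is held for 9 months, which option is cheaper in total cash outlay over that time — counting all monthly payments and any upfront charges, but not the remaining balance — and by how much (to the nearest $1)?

Loan 2 by $1,193

Loan 1: monthly rate = 6.05%/12 = 0.0050417; payment = 14,500 × 0.0050417 / (1 − (1+0.0050417)^−36) = $441.45.
Loan 2: monthly rate = 14.5%/12 = 0.0120833; payment = 14,500 × 0.0120833 / (1 − (1+0.0120833)^−60) = $341.16.
Over 9 months: Loan 1 costs 9 × $441.45 + $290.00 = $4,263.05; Loan 2 costs 9 × $341.16 = $3,070.44.
Loan 2 is cheaper by $4,263.05 − $3,070.44 = $1,192.61.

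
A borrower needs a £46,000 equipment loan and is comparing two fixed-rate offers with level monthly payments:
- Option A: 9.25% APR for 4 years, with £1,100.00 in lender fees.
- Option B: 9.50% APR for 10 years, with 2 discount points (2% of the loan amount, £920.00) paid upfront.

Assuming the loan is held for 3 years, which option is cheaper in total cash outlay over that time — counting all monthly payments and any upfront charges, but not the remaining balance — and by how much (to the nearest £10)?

Option A: at 9.25% the monthly rate is 0.0077083, so the payment is 46,000 × 0.0077083 / (1 − 1.0077083^−48) = £1,150.18.
Option B: monthly rate = 9.5%/12 = 0.0079167; payment = 46,000 × 0.0079167 / (1 − (1+0.0079167)^−120) = £595.23.
Over 36 months: Option A costs 36 × £1,150.18 + £1,100.00 = £42,506.48; Option B costs 36 × £595.23 + £920.00 = £22,348.28.
Option B is cheaper by £42,506.48 − £22,348.28 = £20,158.20.

Option B by £20,160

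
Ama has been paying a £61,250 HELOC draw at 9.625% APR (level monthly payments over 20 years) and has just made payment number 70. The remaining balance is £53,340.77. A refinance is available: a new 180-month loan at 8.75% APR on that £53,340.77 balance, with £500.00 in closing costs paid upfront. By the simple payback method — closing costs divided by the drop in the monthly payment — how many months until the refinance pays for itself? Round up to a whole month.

12 months

Current payment = 61,250 × 9.625%/12 / (1 − (1+0.0080208)^−240) = £575.94.
Refinanced payment = 53,340.77 × 0.0072917 / (1 − (1+0.0072917)^−180) = £533.11.
Monthly savings = £575.94 − £533.11 = £42.83.
Break-even = £500.00 / £42.83 = 11.67 → 12 months.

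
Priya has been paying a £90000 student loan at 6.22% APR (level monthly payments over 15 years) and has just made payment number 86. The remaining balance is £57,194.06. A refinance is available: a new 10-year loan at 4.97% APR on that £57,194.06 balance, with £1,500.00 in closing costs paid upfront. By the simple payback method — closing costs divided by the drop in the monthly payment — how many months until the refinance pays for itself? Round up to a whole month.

10 months

Current payment = 90,000 × 6.22%/12 / (1 − (1+0.0051833)^−180) = £770.21.
Refinanced payment = 57,194.06 × 0.0041417 / (1 − (1+0.0041417)^−120) = £605.79.
Monthly savings = £770.21 − £605.79 = £164.42.
Break-even = £1,500.00 / £164.42 = 9.12 → 10 months.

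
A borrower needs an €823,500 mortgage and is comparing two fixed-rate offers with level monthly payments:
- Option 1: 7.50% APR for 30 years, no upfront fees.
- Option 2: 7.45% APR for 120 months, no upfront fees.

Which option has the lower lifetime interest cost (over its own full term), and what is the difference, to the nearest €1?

Option 2 by €902,458

Option 1: at 7.50% the monthly rate is 0.0062500, so the payment is 823,500 × 0.0062500 / (1 − 1.0062500^−360) = €5,758.03.
Total interest on Option 1 = 360 × €5,758.03 − €823,500 = €1,249,390.80.
Option 2: at 7.45% the monthly rate is 0.0062083, so the payment is 823,500 × 0.0062083 / (1 − 1.0062083^−120) = €9,753.61.
Total interest on Option 2 = 120 × €9,753.61 − €823,500 = €346,933.20.
Option 2 is lower by €902,457.60.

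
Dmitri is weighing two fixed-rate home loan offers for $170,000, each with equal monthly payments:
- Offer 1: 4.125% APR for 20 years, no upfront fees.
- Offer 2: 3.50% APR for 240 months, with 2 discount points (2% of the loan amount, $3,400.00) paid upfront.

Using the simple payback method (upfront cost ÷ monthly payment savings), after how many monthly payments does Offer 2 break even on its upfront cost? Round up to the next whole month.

62 months

Offer 1: at 4.125% the monthly rate is 0.0034375, so the payment is 170,000 × 0.0034375 / (1 − 1.0034375^−240) = $1,041.40.
Offer 2: monthly rate = 3.5%/12 = 0.0029167; payment = 170,000 × 0.0029167 / (1 − (1+0.0029167)^−240) = $985.93.
Monthly savings = $1,041.40 − $985.93 = $55.47.
Break-even = $3,400.00 / $55.47 = 61.29 → 62 months.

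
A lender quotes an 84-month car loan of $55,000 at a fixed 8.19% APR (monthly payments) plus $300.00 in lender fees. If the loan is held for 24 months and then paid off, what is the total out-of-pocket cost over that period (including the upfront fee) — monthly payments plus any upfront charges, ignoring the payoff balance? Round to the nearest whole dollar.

$20,999

At 8.19% the monthly rate is 0.0068250, so the payment is 55,000 × 0.0068250 / (1 − 1.0068250^−84) = $862.46.
Total outlay = 24 × $862.46 + $300.00 = $20,999.04.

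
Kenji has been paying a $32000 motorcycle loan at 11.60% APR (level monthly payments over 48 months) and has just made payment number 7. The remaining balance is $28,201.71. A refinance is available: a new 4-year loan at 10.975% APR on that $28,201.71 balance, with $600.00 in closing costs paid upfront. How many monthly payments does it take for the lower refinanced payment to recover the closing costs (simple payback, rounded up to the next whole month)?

Current payment = 32,000 × 11.6%/12 / (1 − (1+0.0096667)^−48) = $836.41.
Refinanced payment = 28,201.71 × 0.0091458 / (1 − (1+0.0091458)^−48) = $728.55.
Monthly savings = $836.41 − $728.55 = $107.86.
Break-even = $600.00 / $107.86 = 5.56 → 6 months.

6 months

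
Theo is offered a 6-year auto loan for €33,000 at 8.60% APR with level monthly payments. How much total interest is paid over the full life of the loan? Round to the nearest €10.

At 8.60% the monthly rate is 0.0071667, so the payment is 33,000 × 0.0071667 / (1 − 1.0071667^−72) = €588.31.
Total paid = 72 × €588.31 = €42,358.32; interest = €42,358.32 − €33,000 = €9,358.32.

€9,360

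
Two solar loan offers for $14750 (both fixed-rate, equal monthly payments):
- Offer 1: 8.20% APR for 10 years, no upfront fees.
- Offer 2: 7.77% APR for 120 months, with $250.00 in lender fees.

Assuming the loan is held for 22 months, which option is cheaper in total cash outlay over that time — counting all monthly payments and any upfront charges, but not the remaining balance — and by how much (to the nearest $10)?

Offer 1: monthly rate = 8.2%/12 = 0.0068333; payment = 14,750 × 0.0068333 / (1 − (1+0.0068333)^−120) = $180.52.
Offer 2: monthly rate = 7.77%/12 = 0.0064750; payment = 14,750 × 0.0064750 / (1 − (1+0.0064750)^−120) = $177.17.
Over 22 months: Offer 1 costs 22 × $180.52 = $3,971.44; Offer 2 costs 22 × $177.17 + $250.00 = $4,147.74.
Offer 1 is cheaper by $4,147.74 − $3,971.44 = $176.30.

Offer 1 by $180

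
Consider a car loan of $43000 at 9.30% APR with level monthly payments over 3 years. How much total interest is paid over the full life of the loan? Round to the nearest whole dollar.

Monthly rate = 9.3%/12 = 0.0077500; payment = 43,000 × 0.0077500 / (1 − (1+0.0077500)^−36) = $1,373.40.
Total paid = 36 × $1,373.40 = $49,442.40; interest = $49,442.40 − $43,000 = $6,442.40.

$6,442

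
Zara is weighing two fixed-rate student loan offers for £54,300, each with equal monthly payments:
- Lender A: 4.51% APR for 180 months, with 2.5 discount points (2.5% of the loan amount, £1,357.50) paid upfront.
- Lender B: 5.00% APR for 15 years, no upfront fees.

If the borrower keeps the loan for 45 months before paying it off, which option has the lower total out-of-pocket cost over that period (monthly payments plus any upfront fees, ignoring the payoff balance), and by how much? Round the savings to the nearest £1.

Lender A: at 4.51% the monthly rate is 0.0037583, so the payment is 54,300 × 0.0037583 / (1 − 1.0037583^−180) = £415.67.
Lender B: at 5.00% the monthly rate is 0.0041667, so the payment is 54,300 × 0.0041667 / (1 − 1.0041667^−180) = £429.40.
Over 45 months: Lender A costs 45 × £415.67 + £1,357.50 = £20,062.65; Lender B costs 45 × £429.40 = £19,323.00.
Lender B is cheaper by £20,062.65 − £19,323.00 = £739.65.

Lender B by £740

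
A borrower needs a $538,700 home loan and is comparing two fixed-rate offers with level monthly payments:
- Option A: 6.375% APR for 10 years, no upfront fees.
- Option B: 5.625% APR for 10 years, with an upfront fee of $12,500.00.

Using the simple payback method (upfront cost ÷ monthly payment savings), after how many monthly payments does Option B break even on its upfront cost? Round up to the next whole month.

Option A: at 6.375% the monthly rate is 0.0053125, so the payment is 538,700 × 0.0053125 / (1 − 1.0053125^−120) = $6,082.62.
Option B: at 5.625% the monthly rate is 0.0046875, so the payment is 538,700 × 0.0046875 / (1 − 1.0046875^−120) = $5,879.73.
Monthly savings = $6,082.62 − $5,879.73 = $202.89.
Break-even = $12,500.00 / $202.89 = 61.61 → 62 months.

62 months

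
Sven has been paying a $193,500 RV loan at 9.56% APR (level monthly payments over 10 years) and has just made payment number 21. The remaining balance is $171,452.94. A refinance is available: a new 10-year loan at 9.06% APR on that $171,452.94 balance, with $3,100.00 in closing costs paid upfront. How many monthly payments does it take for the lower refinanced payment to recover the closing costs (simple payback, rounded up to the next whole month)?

10 months

Current payment = 193,500 × 9.56%/12 / (1 − (1+0.0079667)^−120) = $2,510.20.
Refinanced payment = 171,452.94 × 0.0075500 / (1 − (1+0.0075500)^−120) = $2,177.46.
Monthly savings = $2,510.20 − $2,177.46 = $332.74.
Break-even = $3,100.00 / $332.74 = 9.32 → 10 months.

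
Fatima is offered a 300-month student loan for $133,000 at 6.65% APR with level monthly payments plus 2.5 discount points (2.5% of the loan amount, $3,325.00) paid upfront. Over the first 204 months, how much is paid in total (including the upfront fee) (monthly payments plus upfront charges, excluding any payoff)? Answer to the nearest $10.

At 6.65% the monthly rate is 0.0055417, so the payment is 133,000 × 0.0055417 / (1 − 1.0055417^−300) = $910.53.
Total outlay = 204 × $910.53 + $3,325.00 = $189,073.12.

$189,070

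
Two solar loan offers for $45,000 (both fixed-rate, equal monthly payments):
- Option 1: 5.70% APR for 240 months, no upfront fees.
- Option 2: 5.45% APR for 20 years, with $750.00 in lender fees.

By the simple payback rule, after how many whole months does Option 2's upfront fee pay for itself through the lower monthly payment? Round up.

Option 1: at 5.70% the monthly rate is 0.0047500, so the payment is 45,000 × 0.0047500 / (1 − 1.0047500^−240) = $314.65.
Option 2: monthly rate = 5.45%/12 = 0.0045417; payment = 45,000 × 0.0045417 / (1 − (1+0.0045417)^−240) = $308.28.
Monthly savings = $314.65 − $308.28 = $6.37.
Break-even = $750.00 / $6.37 = 117.74 → 118 months.

118 months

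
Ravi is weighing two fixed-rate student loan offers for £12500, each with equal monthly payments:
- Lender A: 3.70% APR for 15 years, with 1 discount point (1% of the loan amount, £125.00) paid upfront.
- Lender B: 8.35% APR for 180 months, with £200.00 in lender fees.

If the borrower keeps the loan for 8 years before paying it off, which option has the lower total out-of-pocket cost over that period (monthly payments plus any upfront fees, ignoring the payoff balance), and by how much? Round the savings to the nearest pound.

Lender A: at 3.70% the monthly rate is 0.0030833, so the payment is 12,500 × 0.0030833 / (1 − 1.0030833^−180) = £90.59.
Lender B: at 8.35% the monthly rate is 0.0069583, so the payment is 12,500 × 0.0069583 / (1 − 1.0069583^−180) = £122.00.
Over 96 months: Lender A costs 96 × £90.59 + £125.00 = £8,821.64; Lender B costs 96 × £122.00 + £200.00 = £11,912.00.
Lender A is cheaper by £11,912.00 − £8,821.64 = £3,090.36.

Lender A by £3,090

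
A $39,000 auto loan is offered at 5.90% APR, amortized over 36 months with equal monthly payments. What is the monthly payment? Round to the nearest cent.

$1,184.69

Monthly rate = 5.9%/12 = 0.0049167; payment = 39,000 × 0.0049167 / (1 − (1+0.0049167)^−36) = $1,184.69.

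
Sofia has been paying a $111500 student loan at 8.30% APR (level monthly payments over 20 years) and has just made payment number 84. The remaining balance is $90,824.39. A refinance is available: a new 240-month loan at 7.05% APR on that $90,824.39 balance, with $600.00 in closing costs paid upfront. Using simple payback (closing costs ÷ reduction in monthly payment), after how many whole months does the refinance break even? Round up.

3 months

Current payment = 111,500 × 8.3%/12 / (1 − (1+0.0069167)^−240) = $953.56.
Refinanced payment = 90,824.39 × 0.0058750 / (1 − (1+0.0058750)^−240) = $706.89.
Monthly savings = $953.56 − $706.89 = $246.67.
Break-even = $600.00 / $246.67 = 2.43 → 3 months.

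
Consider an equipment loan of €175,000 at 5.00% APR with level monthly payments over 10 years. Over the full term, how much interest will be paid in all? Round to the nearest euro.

€47,738

Monthly rate = 5%/12 = 0.0041667; payment = 175,000 × 0.0041667 / (1 − (1+0.0041667)^−120) = €1,856.15.
Total paid = 120 × €1,856.15 = €222,738.00; interest = €222,738.00 − €175,000 = €47,738.00.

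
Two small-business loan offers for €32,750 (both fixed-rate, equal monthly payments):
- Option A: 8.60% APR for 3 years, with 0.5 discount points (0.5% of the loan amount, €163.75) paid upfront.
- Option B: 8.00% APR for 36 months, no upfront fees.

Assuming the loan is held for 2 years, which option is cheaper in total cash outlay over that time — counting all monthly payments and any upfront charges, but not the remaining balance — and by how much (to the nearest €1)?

Option A: monthly rate = 8.6%/12 = 0.0071667; payment = 32,750 × 0.0071667 / (1 − (1+0.0071667)^−36) = €1,035.36.
Option B: monthly rate = 8%/12 = 0.0066667; payment = 32,750 × 0.0066667 / (1 − (1+0.0066667)^−36) = €1,026.27.
Over 24 months: Option A costs 24 × €1,035.36 + €163.75 = €25,012.39; Option B costs 24 × €1,026.27 = €24,630.48.
Option B is cheaper by €25,012.39 − €24,630.48 = €381.91.

Option B by €382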